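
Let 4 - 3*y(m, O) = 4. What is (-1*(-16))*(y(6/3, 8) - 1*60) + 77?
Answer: -883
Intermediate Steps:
y(m, O) = 0 (y(m, O) = 4/3 - 1/3*4 = 4/3 - 4/3 = 0)
(-1*(-16))*(y(6/3, 8) - 1*60) + 77 = (-1*(-16))*(0 - 1*60) + 77 = 16*(0 - 60) + 77 = 16*(-60) + 77 = -960 + 77 = -883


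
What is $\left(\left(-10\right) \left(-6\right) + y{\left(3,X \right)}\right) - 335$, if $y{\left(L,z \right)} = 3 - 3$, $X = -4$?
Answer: $-275$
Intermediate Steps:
$y{\left(L,z \right)} = 0$
$\left(\left(-10\right) \left(-6\right) + y{\left(3,X \right)}\right) - 335 = \left(\left(-10\right) \left(-6\right) + 0\right) - 335 = \left(60 + 0\right) - 335 = 60 - 335 = -275$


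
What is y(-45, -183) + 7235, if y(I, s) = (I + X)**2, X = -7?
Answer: 9939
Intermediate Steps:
y(I, s) = (-7 + I)**2 (y(I, s) = (I - 7)**2 = (-7 + I)**2)
y(-45, -183) + 7235 = (-7 - 45)**2 + 7235 = (-52)**2 + 7235 = 2704 + 7235 = 9939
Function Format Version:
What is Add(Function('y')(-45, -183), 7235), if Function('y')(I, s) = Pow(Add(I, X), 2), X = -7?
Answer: 9939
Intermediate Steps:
Function('y')(I, s) = Pow(Add(-7, I), 2) (Function('y')(I, s) = Pow(Add(I, -7), 2) = Pow(Add(-7, I), 2))
Add(Function('y')(-45, -183), 7235) = Add(Pow(Add(-7, -45), 2), 7235) = Add(Pow(-52, 2), 7235) = Add(2704, 7235) = 9939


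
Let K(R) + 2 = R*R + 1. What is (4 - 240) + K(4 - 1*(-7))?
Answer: -116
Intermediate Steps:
K(R) = -1 + R**2 (K(R) = -2 + (R*R + 1) = -2 + (R**2 + 1) = -2 + (1 + R**2) = -1 + R**2)
(4 - 240) + K(4 - 1*(-7)) = (4 - 240) + (-1 + (4 - 1*(-7))**2) = -236 + (-1 + (4 + 7)**2) = -236 + (-1 + 11**2) = -236 + (-1 + 121) = -236 + 120 = -116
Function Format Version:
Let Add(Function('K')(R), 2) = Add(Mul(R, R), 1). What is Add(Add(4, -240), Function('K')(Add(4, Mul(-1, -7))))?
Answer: -116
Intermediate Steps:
Function('K')(R) = Add(-1, Pow(R, 2)) (Function('K')(R) = Add(-2, Add(Mul(R, R), 1)) = Add(-2, Add(Pow(R, 2), 1)) = Add(-2, Add(1, Pow(R, 2))) = Add(-1, Pow(R, 2)))
Add(Add(4, -240), Function('K')(Add(4, Mul(-1, -7)))) = Add(Add(4, -240), Add(-1, Pow(Add(4, Mul(-1, -7)), 2))) = Add(-236, Add(-1, Pow(Add(4, 7), 2))) = Add(-236, Add(-1, Pow(11, 2))) = Add(-236, Add(-1, 121)) = Add(-236, 120) = -116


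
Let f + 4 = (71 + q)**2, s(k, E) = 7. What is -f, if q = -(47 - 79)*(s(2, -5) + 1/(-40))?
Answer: -2163741/25 ≈ -86550.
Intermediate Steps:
q = 1116/5 (q = -(47 - 79)*(7 + 1/(-40)) = -(-32)*(7 - 1/40) = -(-32)*279/40 = -1*(-1116/5) = 1116/5 ≈ 223.20)
f = 2163741/25 (f = -4 + (71 + 1116/5)**2 = -4 + (1471/5)**2 = -4 + 2163841/25 = 2163741/25 ≈ 86550.)
-f = -1*2163741/25 = -2163741/25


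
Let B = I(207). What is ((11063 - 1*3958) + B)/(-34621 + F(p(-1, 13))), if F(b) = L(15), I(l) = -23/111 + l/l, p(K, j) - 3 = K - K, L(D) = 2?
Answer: -788743/3842709 ≈ -0.20526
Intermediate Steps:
p(K, j) = 3 (p(K, j) = 3 + (K - K) = 3 + 0 = 3)
I(l) = 88/111 (I(l) = -23*1/111 + 1 = -23/111 + 1 = 88/111)
B = 88/111 ≈ 0.79279
F(b) = 2
((11063 - 1*3958) + B)/(-34621 + F(p(-1, 13))) = ((11063 - 1*3958) + 88/111)/(-34621 + 2) = ((11063 - 3958) + 88/111)/(-34619) = (7105 + 88/111)*(-1/34619) = (788743/111)*(-1/34619) = -788743/3842709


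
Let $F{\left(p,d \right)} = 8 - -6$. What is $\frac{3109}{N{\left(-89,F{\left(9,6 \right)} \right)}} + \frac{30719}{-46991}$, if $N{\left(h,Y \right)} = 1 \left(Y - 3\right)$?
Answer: $\frac{145757110}{516901} \approx 281.98$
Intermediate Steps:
$F{\left(p,d \right)} = 14$ ($F{\left(p,d \right)} = 8 + 6 = 14$)
$N{\left(h,Y \right)} = -3 + Y$ ($N{\left(h,Y \right)} = 1 \left(-3 + Y\right) = -3 + Y$)
$\frac{3109}{N{\left(-89,F{\left(9,6 \right)} \right)}} + \frac{30719}{-46991} = \frac{3109}{-3 + 14} + \frac{30719}{-46991} = \frac{3109}{11} + 30719 \left(- \frac{1}{46991}\right) = 3109 \cdot \frac{1}{11} - \frac{30719}{46991} = \frac{3109}{11} - \frac{30719}{46991} = \frac{145757110}{516901}$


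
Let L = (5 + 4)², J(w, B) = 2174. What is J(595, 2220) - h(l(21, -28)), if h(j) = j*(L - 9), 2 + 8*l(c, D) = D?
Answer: 2444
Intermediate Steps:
l(c, D) = -¼ + D/8
L = 81 (L = 9² = 81)
h(j) = 72*j (h(j) = j*(81 - 9) = j*72 = 72*j)
J(595, 2220) - h(l(21, -28)) = 2174 - 72*(-¼ + (⅛)*(-28)) = 2174 - 72*(-¼ - 7/2) = 2174 - 72*(-15)/4 = 2174 - 1*(-270) = 2174 + 270 = 2444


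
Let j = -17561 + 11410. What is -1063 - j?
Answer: 5088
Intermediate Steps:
j = -6151
-1063 - j = -1063 - 1*(-6151) = -1063 + 6151 = 5088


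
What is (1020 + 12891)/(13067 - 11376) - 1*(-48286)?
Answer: 81665537/1691 ≈ 48294.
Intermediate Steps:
(1020 + 12891)/(13067 - 11376) - 1*(-48286) = 13911/1691 + 48286 = 81665537/1691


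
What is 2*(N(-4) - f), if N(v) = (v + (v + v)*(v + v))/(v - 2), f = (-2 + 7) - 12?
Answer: -6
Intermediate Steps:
f = -7 (f = 5 - 12 = -7)
N(v) = (v + 4*v²)/(-2 + v) (N(v) = (v + (2*v)*(2*v))/(-2 + v) = (v + 4*v²)/(-2 + v))
2*(N(-4) - f) = 2*(-4*(1 + 4*(-4))/(-2 - 4) - 1*(-7)) = 2*(-4*(1 - 16)/(-6) + 7) = 2*(-4*(-⅙)*(-15) + 7) = 2*(-10 + 7) = 2*(-3) = -6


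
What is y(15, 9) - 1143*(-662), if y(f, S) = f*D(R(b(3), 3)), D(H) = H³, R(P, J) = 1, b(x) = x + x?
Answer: 756681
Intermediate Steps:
b(x) = 2*x
y(f, S) = f (y(f, S) = f*1³ = f*1 = f)
y(15, 9) - 1143*(-662) = 15 - 1143*(-662) = 15 + 756666 = 756681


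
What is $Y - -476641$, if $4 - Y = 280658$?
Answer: $195987$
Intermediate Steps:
$Y = -280654$ ($Y = 4 - 280658 = -280654$)
$Y - -476641 = -280654 - -476641 = -280654 + 476641 = 195987$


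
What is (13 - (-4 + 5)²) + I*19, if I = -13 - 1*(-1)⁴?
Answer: -254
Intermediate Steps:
I = -14 (I = -13 - 1*1 = -13 - 1 = -14)
(13 - (-4 + 5)²) + I*19 = (13 - (-4 + 5)²) - 14*19 = (13 - 1*1²) - 266 = (13 - 1*1) - 266 = (13 - 1) - 266 = 12 - 266 = -254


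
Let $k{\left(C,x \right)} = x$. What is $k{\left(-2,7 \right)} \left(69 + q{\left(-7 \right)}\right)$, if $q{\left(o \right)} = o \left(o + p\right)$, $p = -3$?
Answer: $973$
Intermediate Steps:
$q{\left(o \right)} = o \left(-3 + o\right)$ ($q{\left(o \right)} = o \left(o - 3\right) = o \left(-3 + o\right)$)
$k{\left(-2,7 \right)} \left(69 + q{\left(-7 \right)}\right) = 7 \left(69 - 7 \left(-3 - 7\right)\right) = 7 \left(69 - -70\right) = 7 \left(69 + 70\right) = 7 \cdot 139 = 973$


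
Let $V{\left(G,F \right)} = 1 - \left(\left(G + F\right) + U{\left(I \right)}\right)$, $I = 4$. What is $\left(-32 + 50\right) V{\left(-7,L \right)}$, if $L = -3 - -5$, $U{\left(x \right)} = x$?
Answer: $36$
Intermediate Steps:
$L = 2$ ($L = -3 + 5 = 2$)
$V{\left(G,F \right)} = -3 - F - G$ ($V{\left(G,F \right)} = 1 - \left(\left(G + F\right) + 4\right) = 1 - \left(\left(F + G\right) + 4\right) = 1 - \left(4 + F + G\right) = -3 - F - G$)
$\left(-32 + 50\right) V{\left(-7,L \right)} = \left(-32 + 50\right) \left(-3 - 2 - -7\right) = 18 \left(-3 - 2 + 7\right) = 18 \cdot 2 = 36$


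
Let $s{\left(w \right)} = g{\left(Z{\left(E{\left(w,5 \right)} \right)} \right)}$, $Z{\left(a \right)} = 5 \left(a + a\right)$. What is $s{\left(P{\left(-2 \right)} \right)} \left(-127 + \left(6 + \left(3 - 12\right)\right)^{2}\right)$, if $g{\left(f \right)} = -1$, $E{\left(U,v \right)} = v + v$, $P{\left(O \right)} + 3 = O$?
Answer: $118$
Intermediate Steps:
$P{\left(O \right)} = -3 + O$
$E{\left(U,v \right)} = 2 v$
$Z{\left(a \right)} = 10 a$ ($Z{\left(a \right)} = 5 \cdot 2 a = 10 a$)
$s{\left(w \right)} = -1$
$s{\left(P{\left(-2 \right)} \right)} \left(-127 + \left(6 + \left(3 - 12\right)\right)^{2}\right) = - (-127 + \left(6 + \left(3 - 12\right)\right)^{2}) = - (-127 + \left(6 - 9\right)^{2}) = - (-127 + \left(-3\right)^{2}) = - (-127 + 9) = \left(-1\right) \left(-118\right) = 118$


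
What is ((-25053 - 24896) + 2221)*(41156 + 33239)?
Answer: -3550724560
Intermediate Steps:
((-25053 - 24896) + 2221)*(41156 + 33239) = (-49949 + 2221)*74395 = -47728*74395 = -3550724560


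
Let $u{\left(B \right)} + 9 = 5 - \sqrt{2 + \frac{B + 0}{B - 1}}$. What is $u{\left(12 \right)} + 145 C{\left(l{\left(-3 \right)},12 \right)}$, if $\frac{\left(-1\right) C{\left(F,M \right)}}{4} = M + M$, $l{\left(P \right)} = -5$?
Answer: $-13924 - \frac{\sqrt{374}}{11} \approx -13926.0$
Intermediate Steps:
$C{\left(F,M \right)} = - 8 M$ ($C{\left(F,M \right)} = - 4 \left(M + M\right) = - 4 \cdot 2 M = - 8 M$)
$u{\left(B \right)} = -4 - \sqrt{2 + \frac{B}{-1 + B}}$ ($u{\left(B \right)} = -9 - \left(-5 + \sqrt{2 + \frac{B + 0}{B - 1}}\right) = -9 - \left(-5 + \sqrt{2 + \frac{B}{-1 + B}}\right) = -4 - \sqrt{2 + \frac{B}{-1 + B}}$)
$u{\left(12 \right)} + 145 C{\left(l{\left(-3 \right)},12 \right)} = \left(-4 - \sqrt{\frac{-2 + 3 \cdot 12}{-1 + 12}}\right) + 145 \left(\left(-8\right) 12\right) = \left(-4 - \sqrt{\frac{-2 + 36}{11}}\right) + 145 \left(-96\right) = \left(-4 - \sqrt{\frac{1}{11} \cdot 34}\right) - 13920 = \left(-4 - \sqrt{\frac{34}{11}}\right) - 13920 = \left(-4 - \frac{\sqrt{374}}{11}\right) - 13920 = -13924 - \frac{\sqrt{374}}{11}$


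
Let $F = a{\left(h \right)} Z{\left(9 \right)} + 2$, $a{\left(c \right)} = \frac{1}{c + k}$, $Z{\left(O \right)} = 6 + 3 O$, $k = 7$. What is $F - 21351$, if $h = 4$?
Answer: $-21346$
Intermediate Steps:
$a{\left(c \right)} = \frac{1}{7 + c}$ ($a{\left(c \right)} = \frac{1}{c + 7} = \frac{1}{7 + c}$)
$F = 5$ ($F = \frac{6 + 3 \cdot 9}{7 + 4} + 2 = \frac{6 + 27}{11} + 2 = \frac{1}{11} \cdot 33 + 2 = 3 + 2 = 5$)
$F - 21351 = 5 - 21351 = -21346$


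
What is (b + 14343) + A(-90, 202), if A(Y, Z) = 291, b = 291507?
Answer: 306141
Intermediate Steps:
(b + 14343) + A(-90, 202) = (291507 + 14343) + 291 = 305850 + 291 = 306141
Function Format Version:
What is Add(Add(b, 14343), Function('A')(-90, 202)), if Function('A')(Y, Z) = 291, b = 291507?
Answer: 306141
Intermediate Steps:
Add(Add(b, 14343), Function('A')(-90, 202)) = Add(Add(291507, 14343), 291) = Add(305850, 291) = 306141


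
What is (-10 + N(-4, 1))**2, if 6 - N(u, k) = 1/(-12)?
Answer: 2209/144 ≈ 15.340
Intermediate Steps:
N(u, k) = 73/12 (N(u, k) = 6 - 1/(-12) = 6 - 1*(-1/12) = 6 + 1/12 = 73/12)
(-10 + N(-4, 1))**2 = (-10 + 73/12)**2 = (-47/12)**2 = 2209/144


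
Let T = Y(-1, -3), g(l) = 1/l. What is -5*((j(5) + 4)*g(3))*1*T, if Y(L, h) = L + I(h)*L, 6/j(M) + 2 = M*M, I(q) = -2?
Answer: -490/69 ≈ -7.1014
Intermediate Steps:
j(M) = 6/(-2 + M**2) (j(M) = 6/(-2 + M*M) = 6/(-2 + M**2))
Y(L, h) = -L (Y(L, h) = L - 2*L = -L)
T = 1 (T = -1*(-1) = 1)
-5*((j(5) + 4)*g(3))*1*T = -5*((6/(-2 + 5**2) + 4)/3)*1 = -5*((6/(-2 + 25) + 4)*(1/3))*1 = -5*((6/23 + 4)*(1/3))*1 = -5*((98/23)*(1/3))*1 = -5*(98/69)*1 = -490/69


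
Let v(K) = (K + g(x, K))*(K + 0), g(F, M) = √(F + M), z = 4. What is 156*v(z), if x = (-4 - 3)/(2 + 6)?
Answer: 2496 + 780*√2 ≈ 3599.1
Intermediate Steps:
x = -7/8 ≈ -0.87500
v(K) = K*(K + √(-7/8 + K)) (v(K) = (K + √(-7/8 + K))*(K + 0) = (K + √(-7/8 + K))*K = K*(K + √(-7/8 + K)))
156*v(z) = 156*((¼)*4*(√(-14 + 16*4) + 4*4)) = 156*((¼)*4*(√(-14 + 64) + 16)) = 156*((¼)*4*(√50 + 16)) = 156*((¼)*4*(5*√2 + 16)) = 156*((¼)*4*(16 + 5*√2)) = 156*(16 + 5*√2) = 2496 + 780*√2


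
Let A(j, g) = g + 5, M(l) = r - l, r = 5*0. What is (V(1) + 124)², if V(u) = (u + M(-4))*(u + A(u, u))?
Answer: 25281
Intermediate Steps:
r = 0
M(l) = -l (M(l) = 0 - l = -l)
A(j, g) = 5 + g
V(u) = (4 + u)*(5 + 2*u) (V(u) = (u - 1*(-4))*(u + (5 + u)) = (u + 4)*(5 + 2*u) = (4 + u)*(5 + 2*u))
(V(1) + 124)² = ((20 + 2*1² + 13*1) + 124)² = ((20 + 2*1 + 13) + 124)² = ((20 + 2 + 13) + 124)² = (35 + 124)² = 159² = 25281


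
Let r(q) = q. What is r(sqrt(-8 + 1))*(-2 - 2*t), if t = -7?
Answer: 12*I*sqrt(7) ≈ 31.749*I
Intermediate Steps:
r(sqrt(-8 + 1))*(-2 - 2*t) = sqrt(-8 + 1)*(-2 - 2*(-7)) = sqrt(-7)*(-2 + 14) = (I*sqrt(7))*12 = 12*I*sqrt(7)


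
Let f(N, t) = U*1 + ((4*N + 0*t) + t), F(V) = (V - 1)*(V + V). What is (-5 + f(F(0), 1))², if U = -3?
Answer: 49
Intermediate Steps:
F(V) = 2*V*(-1 + V) (F(V) = (-1 + V)*(2*V) = 2*V*(-1 + V))
f(N, t) = -3 + t + 4*N (f(N, t) = -3*1 + ((4*N + 0*t) + t) = -3 + ((4*N + 0) + t) = -3 + (4*N + t) = -3 + (t + 4*N) = -3 + t + 4*N)
(-5 + f(F(0), 1))² = (-5 + (-3 + 1 + 4*(2*0*(-1 + 0))))² = (-5 + (-3 + 1 + 4*(2*0*(-1))))² = (-5 + (-3 + 1 + 4*0))² = (-5 + (-3 + 1 + 0))² = (-5 - 2)² = (-7)² = 49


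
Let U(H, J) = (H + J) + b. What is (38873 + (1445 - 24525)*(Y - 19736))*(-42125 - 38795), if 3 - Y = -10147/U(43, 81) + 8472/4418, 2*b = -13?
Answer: -81069099972112280/2209 ≈ -3.6699e+13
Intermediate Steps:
b = -13/2 (b = (½)*(-13) = -13/2 ≈ -6.5000)
U(H, J) = -13/2 + H + J (U(H, J) = (H + J) - 13/2 = -13/2 + H + J)
Y = 965773/11045 (Y = 3 - (-10147/(-13/2 + 43 + 81) + 8472/4418) = 3 - (-10147/235/2 + 8472*(1/4418)) = 3 - (-10147*2/235 + 4236/2209) = 3 - (-20294/235 + 4236/2209) = 3 - 1*(-932638/11045) = 3 + 932638/11045 = 965773/11045 ≈ 87.440)
(38873 + (1445 - 24525)*(Y - 19736))*(-42125 - 38795) = (38873 + (1445 - 24525)*(965773/11045 - 19736))*(-42125 - 38795) = (38873 - 23080*(-217018347/11045))*(-80920) = (38873 + 1001756689752/2209)*(-80920) = (1001842560209/2209)*(-80920) = -81069099972112280/2209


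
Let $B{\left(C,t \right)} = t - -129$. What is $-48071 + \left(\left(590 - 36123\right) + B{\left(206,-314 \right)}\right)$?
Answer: $-83789$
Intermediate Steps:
$B{\left(C,t \right)} = 129 + t$ ($B{\left(C,t \right)} = t + 129 = 129 + t$)
$-48071 + \left(\left(590 - 36123\right) + B{\left(206,-314 \right)}\right) = -48071 + \left(\left(590 - 36123\right) + \left(129 - 314\right)\right) = -48071 - 35718 = -83789$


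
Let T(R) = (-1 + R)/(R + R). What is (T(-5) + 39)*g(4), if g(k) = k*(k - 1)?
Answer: 2376/5 ≈ 475.20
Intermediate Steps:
g(k) = k*(-1 + k)
T(R) = (-1 + R)/(2*R) (T(R) = (-1 + R)/((2*R)) = (-1 + R)*(1/(2*R)) = (-1 + R)/(2*R))
(T(-5) + 39)*g(4) = ((½)*(-1 - 5)/(-5) + 39)*(4*(-1 + 4)) = ((½)*(-⅕)*(-6) + 39)*(4*3) = (⅗ + 39)*12 = (198/5)*12 = 2376/5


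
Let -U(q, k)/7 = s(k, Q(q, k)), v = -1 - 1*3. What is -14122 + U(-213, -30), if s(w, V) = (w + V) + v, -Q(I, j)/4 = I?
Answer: -19848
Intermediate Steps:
Q(I, j) = -4*I
v = -4 (v = -1 - 3 = -4)
s(w, V) = -4 + V + w (s(w, V) = (w + V) - 4 = (V + w) - 4 = -4 + V + w)
U(q, k) = 28 - 7*k + 28*q (U(q, k) = -7*(-4 - 4*q + k) = -7*(-4 + k - 4*q) = 28 - 7*k + 28*q)
-14122 + U(-213, -30) = -14122 + (28 - 7*(-30) + 28*(-213)) = -14122 + (28 + 210 - 5964) = -14122 - 5726 = -19848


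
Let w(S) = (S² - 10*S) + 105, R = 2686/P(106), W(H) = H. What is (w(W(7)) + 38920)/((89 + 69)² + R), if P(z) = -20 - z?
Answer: 2457252/1571389 ≈ 1.5637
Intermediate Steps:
R = -1343/63 (R = 2686/(-20 - 1*106) = 2686/(-20 - 106) = 2686/(-126) = 2686*(-1/126) = -1343/63 ≈ -21.317)
w(S) = 105 + S² - 10*S
(w(W(7)) + 38920)/((89 + 69)² + R) = ((105 + 7² - 10*7) + 38920)/((89 + 69)² - 1343/63) = ((105 + 49 - 70) + 38920)/(158² - 1343/63) = (84 + 38920)/(24964 - 1343/63) = 39004/(1571389/63) = 39004*(63/1571389) = 2457252/1571389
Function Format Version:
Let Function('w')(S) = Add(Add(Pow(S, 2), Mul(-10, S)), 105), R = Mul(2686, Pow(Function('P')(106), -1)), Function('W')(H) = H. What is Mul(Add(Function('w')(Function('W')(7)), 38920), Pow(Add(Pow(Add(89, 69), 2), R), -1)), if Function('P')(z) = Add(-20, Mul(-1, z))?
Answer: Rational(2457252, 1571389) ≈ 1.5637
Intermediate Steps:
R = Rational(-1343, 63) (R = Mul(2686, Pow(Add(-20, Mul(-1, 106)), -1)) = Mul(2686, Pow(Add(-20, -106), -1)) = Mul(2686, Pow(-126, -1)) = Mul(2686, Rational(-1, 126)) = Rational(-1343, 63) ≈ -21.317)
Function('w')(S) = Add(105, Pow(S, 2), Mul(-10, S))
Mul(Add(Function('w')(Function('W')(7)), 38920), Pow(Add(Pow(Add(89, 69), 2), R), -1)) = Mul(Add(Add(105, Pow(7, 2), Mul(-10, 7)), 38920), Pow(Add(Pow(Add(89, 69), 2), Rational(-1343, 63)), -1)) = Mul(Add(Add(105, 49, -70), 38920), Pow(Add(Pow(158, 2), Rational(-1343, 63)), -1)) = Mul(Add(84, 38920), Pow(Add(24964, Rational(-1343, 63)), -1)) = Mul(39004, Pow(Rational(1571389, 63), -1)) = Mul(39004, Rational(63, 1571389)) = Rational(2457252, 1571389)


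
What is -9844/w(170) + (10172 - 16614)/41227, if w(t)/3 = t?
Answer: -204562004/10512885 ≈ -19.458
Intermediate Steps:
w(t) = 3*t
-9844/w(170) + (10172 - 16614)/41227 = -9844/(3*170) + (10172 - 16614)/41227 = -9844/510 - 6442*1/41227 = -9844*1/510 - 6442/41227 = -4922/255 - 6442/41227 = -204562004/10512885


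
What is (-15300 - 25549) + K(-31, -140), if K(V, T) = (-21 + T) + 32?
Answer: -40978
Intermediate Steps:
K(V, T) = 11 + T
(-15300 - 25549) + K(-31, -140) = (-15300 - 25549) + (11 - 140) = -40849 - 129 = -40978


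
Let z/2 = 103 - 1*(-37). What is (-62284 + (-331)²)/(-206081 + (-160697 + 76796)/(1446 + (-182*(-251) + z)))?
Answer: -2241308016/9769971949 ≈ -0.22941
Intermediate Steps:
z = 280 (z = 2*(103 - 1*(-37)) = 2*(103 + 37) = 2*140 = 280)
(-62284 + (-331)²)/(-206081 + (-160697 + 76796)/(1446 + (-182*(-251) + z))) = (-62284 + (-331)²)/(-206081 + (-160697 + 76796)/(1446 + (-182*(-251) + 280))) = (-62284 + 109561)/(-206081 - 83901/(1446 + (45682 + 280))) = 47277/(-206081 - 83901/(1446 + 45962)) = 47277/(-206081 - 83901/47408) = 47277/(-9769971949/47408) = 47277*(-47408/9769971949) = -2241308016/9769971949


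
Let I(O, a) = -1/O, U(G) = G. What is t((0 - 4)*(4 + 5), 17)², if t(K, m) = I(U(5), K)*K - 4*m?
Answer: 92416/25 ≈ 3696.6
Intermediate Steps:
t(K, m) = -4*m - K/5 (t(K, m) = (-1/5)*K - 4*m = (-1*⅕)*K - 4*m = -K/5 - 4*m = -4*m - K/5)
t((0 - 4)*(4 + 5), 17)² = (-4*17 - (0 - 4)*(4 + 5)/5)² = (-68 - (-4)*9/5)² = (-68 - ⅕*(-36))² = (-68 + 36/5)² = (-304/5)² = 92416/25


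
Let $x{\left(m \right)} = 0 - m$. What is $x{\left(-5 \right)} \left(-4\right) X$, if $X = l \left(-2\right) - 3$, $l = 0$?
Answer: $60$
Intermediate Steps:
$x{\left(m \right)} = - m$
$X = -3$ ($X = 0 \left(-2\right) - 3 = 0 - 3 = -3$)
$x{\left(-5 \right)} \left(-4\right) X = \left(-1\right) \left(-5\right) \left(-4\right) \left(-3\right) = 5 \left(-4\right) \left(-3\right) = \left(-20\right) \left(-3\right) = 60$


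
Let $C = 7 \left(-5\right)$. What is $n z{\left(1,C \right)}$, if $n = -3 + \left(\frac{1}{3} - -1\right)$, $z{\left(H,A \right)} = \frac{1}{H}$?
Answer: $- \frac{5}{3} \approx -1.6667$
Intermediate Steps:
$C = -35$
$n = - \frac{5}{3}$ ($n = -3 + \left(\frac{1}{3} + 1\right) = -3 + \frac{4}{3} = - \frac{5}{3} \approx -1.6667$)
$n z{\left(1,C \right)} = - \frac{5}{3 \cdot 1} = \left(- \frac{5}{3}\right) 1 = - \frac{5}{3}$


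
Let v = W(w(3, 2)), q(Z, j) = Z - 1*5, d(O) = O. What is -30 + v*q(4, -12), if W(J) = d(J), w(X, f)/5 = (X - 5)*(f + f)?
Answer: 10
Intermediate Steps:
w(X, f) = 10*f*(-5 + X) (w(X, f) = 5*((X - 5)*(f + f)) = 5*((-5 + X)*(2*f)) = 5*(2*f*(-5 + X)) = 10*f*(-5 + X))
W(J) = J
q(Z, j) = -5 + Z (q(Z, j) = Z - 5 = -5 + Z)
v = -40 (v = 10*2*(-5 + 3) = 10*2*(-2) = -40)
-30 + v*q(4, -12) = -30 - 40*(-5 + 4) = -30 - 40*(-1) = -30 + 40 = 10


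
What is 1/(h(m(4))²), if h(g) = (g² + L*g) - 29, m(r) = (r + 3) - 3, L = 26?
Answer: 1/8281 ≈ 0.00012076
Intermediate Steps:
m(r) = r (m(r) = (3 + r) - 3 = r)
h(g) = -29 + g² + 26*g (h(g) = (g² + 26*g) - 29 = -29 + g² + 26*g)
1/(h(m(4))²) = 1/((-29 + 4² + 26*4)²) = 1/((-29 + 16 + 104)²) = 1/(91²) = 1/8281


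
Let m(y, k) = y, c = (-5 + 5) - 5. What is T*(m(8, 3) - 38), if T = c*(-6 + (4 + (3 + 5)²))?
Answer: 9300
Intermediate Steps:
c = -5 (c = 0 - 5 = -5)
T = -310 (T = -5*(-6 + (4 + (3 + 5)²)) = -5*(-6 + (4 + 8²)) = -5*(-6 + (4 + 64)) = -5*(-6 + 68) = -5*62 = -310)
T*(m(8, 3) - 38) = -310*(8 - 38) = -310*(-30) = 9300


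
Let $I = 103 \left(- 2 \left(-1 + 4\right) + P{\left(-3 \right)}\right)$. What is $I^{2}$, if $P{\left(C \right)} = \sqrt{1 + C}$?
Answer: $360706 - 127308 i \sqrt{2} \approx 3.6071 \cdot 10^{5} - 1.8004 \cdot 10^{5} i$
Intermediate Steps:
$I = -618 + 103 i \sqrt{2}$ ($I = 103 \left(- 2 \left(-1 + 4\right) + \sqrt{1 - 3}\right) = 103 \left(\left(-2\right) 3 + \sqrt{-2}\right) = 103 \left(-6 + i \sqrt{2}\right) = -618 + 103 i \sqrt{2} \approx -618.0 + 145.66 i$)
$I^{2} = \left(-618 + 103 i \sqrt{2}\right)^{2}$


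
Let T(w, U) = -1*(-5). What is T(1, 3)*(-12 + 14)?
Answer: 10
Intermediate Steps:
T(w, U) = 5
T(1, 3)*(-12 + 14) = 5*(-12 + 14) = 5*2 = 10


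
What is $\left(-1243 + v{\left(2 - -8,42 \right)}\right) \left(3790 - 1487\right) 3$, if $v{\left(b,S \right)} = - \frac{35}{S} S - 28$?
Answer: $-9023154$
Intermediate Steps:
$v{\left(b,S \right)} = -63$ ($v{\left(b,S \right)} = -35 - 28 = -63$)
$\left(-1243 + v{\left(2 - -8,42 \right)}\right) \left(3790 - 1487\right) 3 = \left(-1243 - 63\right) \left(3790 - 1487\right) 3 = \left(-1306\right) 2303 \cdot 3 = \left(-3007718\right) 3 = -9023154$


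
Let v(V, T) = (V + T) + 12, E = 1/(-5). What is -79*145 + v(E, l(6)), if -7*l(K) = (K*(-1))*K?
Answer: -400332/35 ≈ -11438.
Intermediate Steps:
l(K) = K²/7 (l(K) = -K*(-1)*K/7 = -(-K)*K/7 = -(-1)*K²/7 = K²/7)
E = -⅕ ≈ -0.20000
v(V, T) = 12 + T + V (v(V, T) = (T + V) + 12 = 12 + T + V)
-79*145 + v(E, l(6)) = -79*145 + (12 + (⅐)*6² - ⅕) = -11455 + (12 + (⅐)*36 - ⅕) = -11455 + (12 + 36/7 - ⅕) = -11455 + 593/35 = -400332/35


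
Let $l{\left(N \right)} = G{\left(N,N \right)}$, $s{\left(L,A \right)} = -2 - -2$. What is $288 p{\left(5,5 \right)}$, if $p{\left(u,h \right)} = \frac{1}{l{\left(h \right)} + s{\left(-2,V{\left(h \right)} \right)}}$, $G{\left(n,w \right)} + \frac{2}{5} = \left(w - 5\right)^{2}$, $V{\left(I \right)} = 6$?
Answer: $-720$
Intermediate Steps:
$G{\left(n,w \right)} = - \frac{2}{5} + \left(-5 + w\right)^{2}$ ($G{\left(n,w \right)} = - \frac{2}{5} + \left(w - 5\right)^{2} = - \frac{2}{5} + \left(-5 + w\right)^{2}$)
$s{\left(L,A \right)} = 0$ ($s{\left(L,A \right)} = -2 + 2 = 0$)
$l{\left(N \right)} = - \frac{2}{5} + \left(-5 + N\right)^{2}$
$p{\left(u,h \right)} = \frac{1}{- \frac{2}{5} + \left(-5 + h\right)^{2}}$ ($p{\left(u,h \right)} = \frac{1}{\left(- \frac{2}{5} + \left(-5 + h\right)^{2}\right) + 0} = \frac{1}{- \frac{2}{5} + \left(-5 + h\right)^{2}}$)
$288 p{\left(5,5 \right)} = 288 \frac{5}{-2 + 5 \left(-5 + 5\right)^{2}} = 288 \frac{5}{-2 + 5 \cdot 0^{2}} = 288 \frac{5}{-2 + 5 \cdot 0} = 288 \frac{5}{-2 + 0} = 288 \frac{5}{-2} = 288 \cdot 5 \left(- \frac{1}{2}\right) = 288 \left(- \frac{5}{2}\right) = -720$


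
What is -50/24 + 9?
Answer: 83/12 ≈ 6.9167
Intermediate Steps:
-50/24 + 9 = -50*1/24 + 9 = -25/12 + 9 = 83/12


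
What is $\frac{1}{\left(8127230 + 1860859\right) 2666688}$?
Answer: $\frac{1}{26635117079232} \approx 3.7544 \cdot 10^{-14}$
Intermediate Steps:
$\frac{1}{\left(8127230 + 1860859\right) 2666688} = \frac{1}{9988089} \cdot \frac{1}{2666688} = \frac{1}{26635117079232}$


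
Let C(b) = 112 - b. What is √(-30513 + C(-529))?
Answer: 4*I*√1867 ≈ 172.84*I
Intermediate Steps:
√(-30513 + C(-529)) = √(-30513 + (112 - 1*(-529))) = √(-30513 + (112 + 529)) = √(-30513 + 641) = √(-29872) = 4*I*√1867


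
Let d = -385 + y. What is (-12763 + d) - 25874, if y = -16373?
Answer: -55395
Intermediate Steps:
d = -16758 (d = -385 - 16373 = -16758)
(-12763 + d) - 25874 = (-12763 - 16758) - 25874 = -29521 - 25874 = -55395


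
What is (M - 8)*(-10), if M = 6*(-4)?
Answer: 320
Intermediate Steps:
M = -24
(M - 8)*(-10) = (-24 - 8)*(-10) = -32*(-10) = 320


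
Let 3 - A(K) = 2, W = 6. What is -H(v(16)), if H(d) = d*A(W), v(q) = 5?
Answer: -5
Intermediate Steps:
A(K) = 1 (A(K) = 3 - 1*2 = 3 - 2 = 1)
H(d) = d (H(d) = d*1 = d)
-H(v(16)) = -1*5 = -5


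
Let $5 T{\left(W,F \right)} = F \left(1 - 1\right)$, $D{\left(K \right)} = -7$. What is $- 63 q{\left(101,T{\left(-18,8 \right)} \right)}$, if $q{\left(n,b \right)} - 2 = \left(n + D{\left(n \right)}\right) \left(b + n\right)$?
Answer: $-598248$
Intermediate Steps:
$T{\left(W,F \right)} = 0$ ($T{\left(W,F \right)} = \frac{F \left(1 - 1\right)}{5} = \frac{F 0}{5} = \frac{1}{5} \cdot 0 = 0$)
$q{\left(n,b \right)} = 2 + \left(-7 + n\right) \left(b + n\right)$ ($q{\left(n,b \right)} = 2 + \left(n - 7\right) \left(b + n\right) = 2 + \left(-7 + n\right) \left(b + n\right)$)
$- 63 q{\left(101,T{\left(-18,8 \right)} \right)} = - 63 \left(2 + 101^{2} - 0 - 707 + 0 \cdot 101\right) = - 63 \left(2 + 10201 + 0 - 707 + 0\right) = \left(-63\right) 9496 = -598248$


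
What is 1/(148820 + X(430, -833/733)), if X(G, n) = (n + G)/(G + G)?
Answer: 630380/93813465957 ≈ 6.7195e-6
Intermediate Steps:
X(G, n) = (G + n)/(2*G) (X(G, n) = (G + n)/((2*G)) = (G + n)*(1/(2*G)) = (G + n)/(2*G))
1/(148820 + X(430, -833/733)) = 1/(148820 + (½)*(430 - 833/733)/430) = 1/(148820 + (½)*(1/430)*(430 - 833*1/733)) = 1/(148820 + (½)*(1/430)*(430 - 833/733)) = 1/(148820 + (½)*(1/430)*(314357/733)) = 1/(148820 + 314357/630380) = 1/(93813465957/630380) = 630380/93813465957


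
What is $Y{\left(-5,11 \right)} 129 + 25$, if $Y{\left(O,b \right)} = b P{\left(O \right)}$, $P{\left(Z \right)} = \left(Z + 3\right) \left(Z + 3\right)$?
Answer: $5701$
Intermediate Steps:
$P{\left(Z \right)} = \left(3 + Z\right)^{2}$ ($P{\left(Z \right)} = \left(3 + Z\right) \left(3 + Z\right) = \left(3 + Z\right)^{2}$)
$Y{\left(O,b \right)} = b \left(3 + O\right)^{2}$
$Y{\left(-5,11 \right)} 129 + 25 = 11 \left(3 - 5\right)^{2} \cdot 129 + 25 = 11 \left(-2\right)^{2} \cdot 129 + 25 = 11 \cdot 4 \cdot 129 + 25 = 44 \cdot 129 + 25 = 5676 + 25 = 5701$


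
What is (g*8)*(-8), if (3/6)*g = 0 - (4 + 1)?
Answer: 640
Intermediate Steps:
g = -10 (g = 2*(0 - (4 + 1)) = 2*(0 - 1*5) = 2*(0 - 5) = 2*(-5) = -10)
(g*8)*(-8) = -10*8*(-8) = -80*(-8) = 640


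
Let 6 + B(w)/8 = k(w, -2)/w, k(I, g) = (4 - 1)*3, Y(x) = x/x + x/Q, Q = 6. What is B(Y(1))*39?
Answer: 3744/7 ≈ 534.86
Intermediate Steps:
Y(x) = 1 + x/6 (Y(x) = x/x + x/6 = 1 + x*(1/6) = 1 + x/6)
k(I, g) = 9 (k(I, g) = 3*3 = 9)
B(w) = -48 + 72/w (B(w) = -48 + 8*(9/w) = -48 + 72/w)
B(Y(1))*39 = (-48 + 72/(1 + (1/6)*1))*39 = (-48 + 72/(1 + 1/6))*39 = (-48 + 72/(7/6))*39 = (-48 + 72*(6/7))*39 = (-48 + 432/7)*39 = (96/7)*39 = 3744/7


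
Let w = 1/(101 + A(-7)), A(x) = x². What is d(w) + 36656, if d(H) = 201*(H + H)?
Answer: 916467/25 ≈ 36659.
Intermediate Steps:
w = 1/150 (w = 1/(101 + (-7)²) = 1/(101 + 49) = 1/150 ≈ 0.0066667)
d(H) = 402*H (d(H) = 201*(2*H) = 402*H)
d(w) + 36656 = 402*(1/150) + 36656 = 67/25 + 36656 = 916467/25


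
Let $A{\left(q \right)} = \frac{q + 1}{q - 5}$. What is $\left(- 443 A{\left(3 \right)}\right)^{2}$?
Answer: $784996$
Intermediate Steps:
$A{\left(q \right)} = \frac{1 + q}{-5 + q}$
$\left(- 443 A{\left(3 \right)}\right)^{2} = \left(- 443 \frac{1 + 3}{-5 + 3}\right)^{2} = \left(- 443 \frac{1}{-2} \cdot 4\right)^{2} = \left(- 443 \left(\left(- \frac{1}{2}\right) 4\right)\right)^{2} = \left(\left(-443\right) \left(-2\right)\right)^{2} = 886^{2} = 784996$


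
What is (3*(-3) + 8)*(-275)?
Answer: 275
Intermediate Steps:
(3*(-3) + 8)*(-275) = (-9 + 8)*(-275) = -1*(-275) = 275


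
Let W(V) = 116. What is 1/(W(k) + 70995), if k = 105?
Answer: 1/71111 ≈ 1.4063e-5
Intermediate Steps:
1/(W(k) + 70995) = 1/(116 + 70995) = 1/71111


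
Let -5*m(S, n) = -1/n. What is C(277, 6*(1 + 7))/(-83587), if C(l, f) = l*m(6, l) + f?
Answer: -241/417935 ≈ -0.00057665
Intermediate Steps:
m(S, n) = 1/(5*n) (m(S, n) = -(-1)/(5*n) = 1/(5*n))
C(l, f) = ⅕ + f (C(l, f) = l*(1/(5*l)) + f = ⅕ + f)
C(277, 6*(1 + 7))/(-83587) = (⅕ + 6*(1 + 7))/(-83587) = (⅕ + 6*8)*(-1/83587) = (⅕ + 48)*(-1/83587) = (241/5)*(-1/83587) = -241/417935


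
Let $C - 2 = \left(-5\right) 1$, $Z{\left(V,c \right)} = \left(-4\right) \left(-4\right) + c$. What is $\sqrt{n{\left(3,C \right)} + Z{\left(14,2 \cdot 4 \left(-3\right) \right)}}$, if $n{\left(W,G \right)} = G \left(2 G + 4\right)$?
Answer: $i \sqrt{2} \approx 1.4142 i$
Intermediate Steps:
$Z{\left(V,c \right)} = 16 + c$
$C = -3$ ($C = 2 - 5 = -3$)
$n{\left(W,G \right)} = G \left(4 + 2 G\right)$
$\sqrt{n{\left(3,C \right)} + Z{\left(14,2 \cdot 4 \left(-3\right) \right)}} = \sqrt{2 \left(-3\right) \left(2 - 3\right) + \left(16 + 2 \cdot 4 \left(-3\right)\right)} = \sqrt{2 \left(-3\right) \left(-1\right) + \left(16 + 8 \left(-3\right)\right)} = \sqrt{6 + \left(16 - 24\right)} = \sqrt{6 - 8} = \sqrt{-2} = i \sqrt{2}$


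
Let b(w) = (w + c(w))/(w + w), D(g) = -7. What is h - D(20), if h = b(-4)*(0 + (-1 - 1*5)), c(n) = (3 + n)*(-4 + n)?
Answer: 10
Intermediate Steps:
c(n) = (-4 + n)*(3 + n)
b(w) = (-12 + w**2)/(2*w) (b(w) = (w + (-12 + w**2 - w))/(w + w) = (-12 + w**2)/((2*w)) = (-12 + w**2)*(1/(2*w)) = (-12 + w**2)/(2*w))
h = 3 (h = ((1/2)*(-4) - 6/(-4))*(0 + (-1 - 1*5)) = (-2 - 6*(-1/4))*(0 + (-1 - 5)) = (-2 + 3/2)*(0 - 6) = -1/2*(-6) = 3)
h - D(20) = 3 - 1*(-7) = 3 + 7 = 10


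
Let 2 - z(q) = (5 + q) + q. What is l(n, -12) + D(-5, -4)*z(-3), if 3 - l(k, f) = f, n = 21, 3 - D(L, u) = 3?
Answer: 15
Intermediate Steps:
D(L, u) = 0 (D(L, u) = 3 - 1*3 = 3 - 3 = 0)
z(q) = -3 - 2*q (z(q) = 2 - ((5 + q) + q) = 2 - (5 + 2*q) = 2 + (-5 - 2*q) = -3 - 2*q)
l(k, f) = 3 - f
l(n, -12) + D(-5, -4)*z(-3) = (3 - 1*(-12)) + 0*(-3 - 2*(-3)) = (3 + 12) + 0*(-3 + 6) = 15 + 0*3 = 15 + 0 = 15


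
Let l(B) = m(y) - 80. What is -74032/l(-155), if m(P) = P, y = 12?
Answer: 18508/17 ≈ 1088.7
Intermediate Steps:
l(B) = -68 (l(B) = 12 - 80 = -68)
-74032/l(-155) = -74032/(-68) = -74032*(-1/68) = 18508/17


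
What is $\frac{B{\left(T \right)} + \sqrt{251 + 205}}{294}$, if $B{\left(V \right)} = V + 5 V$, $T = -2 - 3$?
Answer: $- \frac{5}{49} + \frac{\sqrt{114}}{147} \approx -0.029408$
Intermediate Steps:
$T = -5$
$B{\left(V \right)} = 6 V$
$\frac{B{\left(T \right)} + \sqrt{251 + 205}}{294} = \frac{6 \left(-5\right) + \sqrt{251 + 205}}{294} = \left(-30 + \sqrt{456}\right) \frac{1}{294} = \left(-30 + 2 \sqrt{114}\right) \frac{1}{294} = - \frac{5}{49} + \frac{\sqrt{114}}{147}$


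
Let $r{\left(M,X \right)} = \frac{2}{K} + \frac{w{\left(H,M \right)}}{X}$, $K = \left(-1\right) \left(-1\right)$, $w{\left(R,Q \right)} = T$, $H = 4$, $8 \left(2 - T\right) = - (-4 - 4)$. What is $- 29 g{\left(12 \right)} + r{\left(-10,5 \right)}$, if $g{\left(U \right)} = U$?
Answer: $- \frac{1729}{5} \approx -345.8$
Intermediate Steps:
$T = 1$ ($T = 2 - \frac{\left(-1\right) \left(-4 - 4\right)}{8} = 2 - \frac{\left(-1\right) \left(-8\right)}{8} = 2 - 1 = 1$)
$w{\left(R,Q \right)} = 1$
$K = 1$
$r{\left(M,X \right)} = 2 + \frac{1}{X}$ ($r{\left(M,X \right)} = \frac{2}{1} + 1 \frac{1}{X} = 2 \cdot 1 + \frac{1}{X} = 2 + \frac{1}{X}$)
$- 29 g{\left(12 \right)} + r{\left(-10,5 \right)} = \left(-29\right) 12 + \left(2 + \frac{1}{5}\right) = -348 + \left(2 + \frac{1}{5}\right) = -348 + \frac{11}{5} = - \frac{1729}{5}$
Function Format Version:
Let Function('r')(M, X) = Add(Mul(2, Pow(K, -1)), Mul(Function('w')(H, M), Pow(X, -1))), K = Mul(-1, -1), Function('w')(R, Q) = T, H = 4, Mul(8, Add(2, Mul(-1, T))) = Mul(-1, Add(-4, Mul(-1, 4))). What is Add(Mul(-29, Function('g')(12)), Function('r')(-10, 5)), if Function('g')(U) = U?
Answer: Rational(-1729, 5) ≈ -345.80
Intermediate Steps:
T = 1 (T = Add(2, Mul(Rational(-1, 8), Mul(-1, Add(-4, Mul(-1, 4))))) = Add(2, Mul(Rational(-1, 8), Mul(-1, Add(-4, -4)))) = Add(2, Mul(Rational(-1, 8), Mul(-1, -8))) = Add(2, Mul(Rational(-1, 8), 8)) = Add(2, -1) = 1)
Function('w')(R, Q) = 1
K = 1
Function('r')(M, X) = Add(2, Pow(X, -1)) (Function('r')(M, X) = Add(Mul(2, Pow(1, -1)), Mul(1, Pow(X, -1))) = Add(Mul(2, 1), Pow(X, -1)) = Add(2, Pow(X, -1)))
Add(Mul(-29, Function('g')(12)), Function('r')(-10, 5)) = Add(Mul(-29, 12), Add(2, Pow(5, -1))) = Add(-348, Add(2, Rational(1, 5))) = Add(-348, Rational(11, 5)) = Rational(-1729, 5)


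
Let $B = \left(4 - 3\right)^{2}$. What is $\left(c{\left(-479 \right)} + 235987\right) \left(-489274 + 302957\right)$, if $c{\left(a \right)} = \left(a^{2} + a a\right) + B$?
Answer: $-129466093790$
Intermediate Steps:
$B = 1$ ($B = 1^{2} = 1$)
$c{\left(a \right)} = 1 + 2 a^{2}$ ($c{\left(a \right)} = \left(a^{2} + a a\right) + 1 = \left(a^{2} + a^{2}\right) + 1 = 2 a^{2} + 1 = 1 + 2 a^{2}$)
$\left(c{\left(-479 \right)} + 235987\right) \left(-489274 + 302957\right) = \left(\left(1 + 2 \left(-479\right)^{2}\right) + 235987\right) \left(-489274 + 302957\right) = \left(\left(1 + 2 \cdot 229441\right) + 235987\right) \left(-186317\right) = \left(\left(1 + 458882\right) + 235987\right) \left(-186317\right) = \left(458883 + 235987\right) \left(-186317\right) = 694870 \left(-186317\right) = -129466093790$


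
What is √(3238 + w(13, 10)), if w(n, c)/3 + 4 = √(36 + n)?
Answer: √3247 ≈ 56.982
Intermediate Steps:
w(n, c) = -12 + 3*√(36 + n)
√(3238 + w(13, 10)) = √(3238 + (-12 + 3*√(36 + 13))) = √(3238 + (-12 + 3*√49)) = √(3238 + (-12 + 3*7)) = √(3238 + (-12 + 21)) = √(3238 + 9) = √3247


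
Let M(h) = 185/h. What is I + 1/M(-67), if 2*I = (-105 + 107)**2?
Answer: 303/185 ≈ 1.6378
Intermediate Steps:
I = 2 (I = (-105 + 107)**2/2 = (1/2)*2**2 = (1/2)*4 = 2)
I + 1/M(-67) = 2 + 1/(185/(-67)) = 2 + 1/(185*(-1/67)) = 2 + 1/(-185/67) = 2 - 67/185 = 303/185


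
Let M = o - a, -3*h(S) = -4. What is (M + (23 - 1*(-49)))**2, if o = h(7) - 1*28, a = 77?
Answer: 9025/9 ≈ 1002.8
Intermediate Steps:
h(S) = 4/3 (h(S) = -1/3*(-4) = 4/3)
o = -80/3 (o = 4/3 - 1*28 = 4/3 - 28 = -80/3 ≈ -26.667)
M = -311/3 (M = -80/3 - 1*77 = -80/3 - 77 = -311/3 ≈ -103.67)
(M + (23 - 1*(-49)))**2 = (-311/3 + (23 - 1*(-49)))**2 = (-311/3 + (23 + 49))**2 = (-311/3 + 72)**2 = (-95/3)**2 = 9025/9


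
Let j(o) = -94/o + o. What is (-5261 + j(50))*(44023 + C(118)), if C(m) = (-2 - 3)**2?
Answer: -5740423456/25 ≈ -2.2962e+8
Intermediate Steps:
C(m) = 25 (C(m) = (-5)**2 = 25)
j(o) = o - 94/o
(-5261 + j(50))*(44023 + C(118)) = (-5261 + (50 - 94/50))*(44023 + 25) = (-5261 + (50 - 94*1/50))*44048 = (-5261 + (50 - 47/25))*44048 = (-5261 + 1203/25)*44048 = -130322/25*44048 = -5740423456/25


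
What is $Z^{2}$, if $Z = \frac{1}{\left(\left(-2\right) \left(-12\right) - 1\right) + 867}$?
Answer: $\frac{1}{792100} \approx 1.2625 \cdot 10^{-6}$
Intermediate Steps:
$Z = \frac{1}{890}$ ($Z = \frac{1}{\left(24 - 1\right) + 867} = \frac{1}{23 + 867} = \frac{1}{890} \approx 0.0011236$)
$Z^{2} = \left(\frac{1}{890}\right)^{2} = \frac{1}{792100}$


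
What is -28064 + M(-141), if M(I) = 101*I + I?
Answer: -42446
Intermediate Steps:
M(I) = 102*I
-28064 + M(-141) = -28064 + 102*(-141) = -28064 - 14382 = -42446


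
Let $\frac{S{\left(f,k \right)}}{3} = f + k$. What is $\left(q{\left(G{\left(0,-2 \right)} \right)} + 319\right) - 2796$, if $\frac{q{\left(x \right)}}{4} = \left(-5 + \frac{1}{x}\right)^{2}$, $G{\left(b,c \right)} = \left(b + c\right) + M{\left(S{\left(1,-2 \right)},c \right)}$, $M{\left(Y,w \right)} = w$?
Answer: $- \frac{9467}{4} \approx -2366.8$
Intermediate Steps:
$S{\left(f,k \right)} = 3 f + 3 k$ ($S{\left(f,k \right)} = 3 \left(f + k\right) = 3 f + 3 k$)
$G{\left(b,c \right)} = b + 2 c$ ($G{\left(b,c \right)} = \left(b + c\right) + c = b + 2 c$)
$q{\left(x \right)} = 4 \left(-5 + \frac{1}{x}\right)^{2}$
$\left(q{\left(G{\left(0,-2 \right)} \right)} + 319\right) - 2796 = \left(\frac{4 \left(-1 + 5 \left(0 + 2 \left(-2\right)\right)\right)^{2}}{\left(0 + 2 \left(-2\right)\right)^{2}} + 319\right) - 2796 = \left(\frac{4 \left(-1 + 5 \left(0 - 4\right)\right)^{2}}{\left(0 - 4\right)^{2}} + 319\right) - 2796 = \left(\frac{4 \left(-1 + 5 \left(-4\right)\right)^{2}}{16} + 319\right) - 2796 = \left(4 \cdot \frac{1}{16} \left(-1 - 20\right)^{2} + 319\right) - 2796 = \left(4 \cdot \frac{1}{16} \left(-21\right)^{2} + 319\right) - 2796 = \left(4 \cdot \frac{1}{16} \cdot 441 + 319\right) - 2796 = \left(\frac{441}{4} + 319\right) - 2796 = \frac{1717}{4} - 2796 = - \frac{9467}{4}$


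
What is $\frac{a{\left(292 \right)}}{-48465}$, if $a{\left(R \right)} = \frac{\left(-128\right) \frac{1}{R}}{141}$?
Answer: $\frac{32}{498850245} \approx 6.4147 \cdot 10^{-8}$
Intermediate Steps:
$a{\left(R \right)} = - \frac{128}{141 R}$ ($a{\left(R \right)} = - \frac{128}{R} \frac{1}{141} = - \frac{128}{141 R}$)
$\frac{a{\left(292 \right)}}{-48465} = \frac{\left(- \frac{128}{141}\right) \frac{1}{292}}{-48465} = \left(- \frac{128}{141}\right) \frac{1}{292} \left(- \frac{1}{48465}\right) = \left(- \frac{32}{10293}\right) \left(- \frac{1}{48465}\right) = \frac{32}{498850245}$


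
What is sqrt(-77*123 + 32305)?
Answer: 7*sqrt(466) ≈ 151.11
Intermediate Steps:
sqrt(-77*123 + 32305) = sqrt(-9471 + 32305) = sqrt(22834) = 7*sqrt(466)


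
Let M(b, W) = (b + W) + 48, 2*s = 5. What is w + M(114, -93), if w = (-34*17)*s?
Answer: -1376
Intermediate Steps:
s = 5/2 (s = (½)*5 = 5/2 ≈ 2.5000)
M(b, W) = 48 + W + b (M(b, W) = (W + b) + 48 = 48 + W + b)
w = -1445 (w = -34*17*(5/2) = -578*5/2 = -1445)
w + M(114, -93) = -1445 + (48 - 93 + 114) = -1445 + 69 = -1376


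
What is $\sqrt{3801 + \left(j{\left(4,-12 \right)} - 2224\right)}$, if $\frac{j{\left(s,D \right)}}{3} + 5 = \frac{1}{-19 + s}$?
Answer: $\frac{\sqrt{39045}}{5} \approx 39.52$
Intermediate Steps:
$j{\left(s,D \right)} = -15 + \frac{3}{-19 + s}$
$\sqrt{3801 + \left(j{\left(4,-12 \right)} - 2224\right)} = \sqrt{3801 - \left(2224 - \frac{3 \left(96 - 20\right)}{-19 + 4}\right)} = \sqrt{3801 - \left(2224 - \frac{3 \left(96 - 20\right)}{-15}\right)} = \sqrt{3801 - \left(2224 + \frac{1}{5} \cdot 76\right)} = \sqrt{3801 - \frac{11196}{5}} = \sqrt{\frac{7809}{5}} = \frac{\sqrt{39045}}{5}$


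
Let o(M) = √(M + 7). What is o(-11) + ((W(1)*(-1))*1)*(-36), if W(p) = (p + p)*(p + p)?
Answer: 144 + 2*I ≈ 144.0 + 2.0*I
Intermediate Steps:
W(p) = 4*p² (W(p) = (2*p)*(2*p) = 4*p²)
o(M) = √(7 + M)
o(-11) + ((W(1)*(-1))*1)*(-36) = √(7 - 11) + (((4*1²)*(-1))*1)*(-36) = √(-4) + (((4*1)*(-1))*1)*(-36) = 2*I + ((4*(-1))*1)*(-36) = 2*I - 4*1*(-36) = 2*I - 4*(-36) = 2*I + 144 = 144 + 2*I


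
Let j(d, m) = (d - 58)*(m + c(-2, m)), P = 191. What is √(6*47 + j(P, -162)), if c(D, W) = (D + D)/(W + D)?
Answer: I*√35739331/41 ≈ 145.81*I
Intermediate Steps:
c(D, W) = 2*D/(D + W) (c(D, W) = (2*D)/(D + W) = 2*D/(D + W))
j(d, m) = (-58 + d)*(m - 4/(-2 + m)) (j(d, m) = (d - 58)*(m + 2*(-2)/(-2 + m)) = (-58 + d)*(m - 4/(-2 + m)))
√(6*47 + j(P, -162)) = √(6*47 + (232 - 4*191 - 162*(-58 + 191)*(-2 - 162))/(-2 - 162)) = √(282 + (232 - 764 - 162*133*(-164))/(-164)) = √(282 - (232 - 764 + 3533544)/164) = √(282 - 1/164*3533012) = √(282 - 883253/41) = √(-871691/41) = I*√35739331/41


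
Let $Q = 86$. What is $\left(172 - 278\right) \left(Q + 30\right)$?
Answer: $-12296$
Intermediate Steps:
$\left(172 - 278\right) \left(Q + 30\right) = \left(172 - 278\right) \left(86 + 30\right) = \left(-106\right) 116 = -12296$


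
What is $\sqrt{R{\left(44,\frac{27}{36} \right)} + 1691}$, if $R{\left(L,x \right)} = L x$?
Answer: $2 \sqrt{431} \approx 41.521$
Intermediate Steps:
$\sqrt{R{\left(44,\frac{27}{36} \right)} + 1691} = \sqrt{44 \cdot \frac{27}{36} + 1691} = \sqrt{44 \cdot 27 \cdot \frac{1}{36} + 1691} = \sqrt{44 \cdot \frac{3}{4} + 1691} = \sqrt{33 + 1691} = \sqrt{1724} = 2 \sqrt{431}$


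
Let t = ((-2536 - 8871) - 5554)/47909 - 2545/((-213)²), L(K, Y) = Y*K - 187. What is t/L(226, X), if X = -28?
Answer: 891432014/14160895987815 ≈ 6.2950e-5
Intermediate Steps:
L(K, Y) = -187 + K*Y (L(K, Y) = K*Y - 187 = -187 + K*Y)
t = -891432014/2173583421 (t = (-11407 - 5554)*(1/47909) - 2545/45369 = -16961*1/47909 - 2545*1/45369 = -16961/47909 - 2545/45369 = -891432014/2173583421 ≈ -0.41012)
t/L(226, X) = -891432014/(2173583421*(-187 + 226*(-28))) = -891432014/(2173583421*(-187 - 6328)) = -891432014/2173583421/(-6515) = -891432014/2173583421*(-1/6515) = 891432014/14160895987815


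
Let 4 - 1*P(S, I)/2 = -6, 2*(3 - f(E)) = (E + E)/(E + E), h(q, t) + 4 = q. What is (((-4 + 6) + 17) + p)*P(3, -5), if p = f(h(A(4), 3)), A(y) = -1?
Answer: 430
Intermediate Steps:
h(q, t) = -4 + q
f(E) = 5/2 (f(E) = 3 - (E + E)/(2*(E + E)) = 3 - 2*E/(2*(2*E)) = 3 - 2*E*1/(2*E)/2 = 3 - ½*1 = 3 - ½ = 5/2)
P(S, I) = 20 (P(S, I) = 8 - 2*(-6) = 8 + 12 = 20)
p = 5/2 ≈ 2.5000
(((-4 + 6) + 17) + p)*P(3, -5) = (((-4 + 6) + 17) + 5/2)*20 = ((2 + 17) + 5/2)*20 = (19 + 5/2)*20 = (43/2)*20 = 430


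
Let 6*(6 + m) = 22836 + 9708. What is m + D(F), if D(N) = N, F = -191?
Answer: 5227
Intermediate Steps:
m = 5418 (m = -6 + (22836 + 9708)/6 = -6 + (⅙)*32544 = -6 + 5424 = 5418)
m + D(F) = 5418 - 191 = 5227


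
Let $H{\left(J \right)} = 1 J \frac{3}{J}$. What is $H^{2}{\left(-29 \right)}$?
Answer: $9$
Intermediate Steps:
$H{\left(J \right)} = 3$ ($H{\left(J \right)} = J \frac{3}{J} = 3$)
$H^{2}{\left(-29 \right)} = 3^{2} = 9$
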